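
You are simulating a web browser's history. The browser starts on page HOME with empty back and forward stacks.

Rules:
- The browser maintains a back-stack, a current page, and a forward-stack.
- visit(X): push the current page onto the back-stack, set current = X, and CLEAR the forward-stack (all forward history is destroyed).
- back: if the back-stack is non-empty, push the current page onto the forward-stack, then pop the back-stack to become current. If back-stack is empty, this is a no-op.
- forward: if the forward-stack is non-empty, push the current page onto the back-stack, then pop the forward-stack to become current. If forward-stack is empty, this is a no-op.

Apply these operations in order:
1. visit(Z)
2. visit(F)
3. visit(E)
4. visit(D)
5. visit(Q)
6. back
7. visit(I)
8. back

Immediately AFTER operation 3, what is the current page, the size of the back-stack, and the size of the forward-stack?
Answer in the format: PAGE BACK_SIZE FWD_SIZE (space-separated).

After 1 (visit(Z)): cur=Z back=1 fwd=0
After 2 (visit(F)): cur=F back=2 fwd=0
After 3 (visit(E)): cur=E back=3 fwd=0

E 3 0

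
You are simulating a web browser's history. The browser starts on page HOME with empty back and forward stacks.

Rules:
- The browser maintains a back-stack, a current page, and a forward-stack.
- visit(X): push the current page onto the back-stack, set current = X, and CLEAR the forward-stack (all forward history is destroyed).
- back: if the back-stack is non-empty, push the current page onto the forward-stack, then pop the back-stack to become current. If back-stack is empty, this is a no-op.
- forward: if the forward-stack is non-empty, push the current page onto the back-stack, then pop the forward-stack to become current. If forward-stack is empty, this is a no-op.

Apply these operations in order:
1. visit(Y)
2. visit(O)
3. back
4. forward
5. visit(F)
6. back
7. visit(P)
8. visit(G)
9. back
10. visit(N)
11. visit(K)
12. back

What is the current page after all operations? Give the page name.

After 1 (visit(Y)): cur=Y back=1 fwd=0
After 2 (visit(O)): cur=O back=2 fwd=0
After 3 (back): cur=Y back=1 fwd=1
After 4 (forward): cur=O back=2 fwd=0
After 5 (visit(F)): cur=F back=3 fwd=0
After 6 (back): cur=O back=2 fwd=1
After 7 (visit(P)): cur=P back=3 fwd=0
After 8 (visit(G)): cur=G back=4 fwd=0
After 9 (back): cur=P back=3 fwd=1
After 10 (visit(N)): cur=N back=4 fwd=0
After 11 (visit(K)): cur=K back=5 fwd=0
After 12 (back): cur=N back=4 fwd=1

Answer: N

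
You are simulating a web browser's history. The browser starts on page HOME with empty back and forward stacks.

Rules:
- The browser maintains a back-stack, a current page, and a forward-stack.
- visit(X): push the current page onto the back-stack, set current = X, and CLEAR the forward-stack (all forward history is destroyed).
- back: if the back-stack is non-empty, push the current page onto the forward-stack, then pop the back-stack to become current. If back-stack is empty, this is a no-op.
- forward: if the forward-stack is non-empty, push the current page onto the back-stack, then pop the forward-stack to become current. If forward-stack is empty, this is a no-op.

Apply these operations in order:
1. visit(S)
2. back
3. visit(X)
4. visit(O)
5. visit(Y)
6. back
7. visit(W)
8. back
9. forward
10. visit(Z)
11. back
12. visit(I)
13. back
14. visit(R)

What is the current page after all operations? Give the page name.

After 1 (visit(S)): cur=S back=1 fwd=0
After 2 (back): cur=HOME back=0 fwd=1
After 3 (visit(X)): cur=X back=1 fwd=0
After 4 (visit(O)): cur=O back=2 fwd=0
After 5 (visit(Y)): cur=Y back=3 fwd=0
After 6 (back): cur=O back=2 fwd=1
After 7 (visit(W)): cur=W back=3 fwd=0
After 8 (back): cur=O back=2 fwd=1
After 9 (forward): cur=W back=3 fwd=0
After 10 (visit(Z)): cur=Z back=4 fwd=0
After 11 (back): cur=W back=3 fwd=1
After 12 (visit(I)): cur=I back=4 fwd=0
After 13 (back): cur=W back=3 fwd=1
After 14 (visit(R)): cur=R back=4 fwd=0

Answer: R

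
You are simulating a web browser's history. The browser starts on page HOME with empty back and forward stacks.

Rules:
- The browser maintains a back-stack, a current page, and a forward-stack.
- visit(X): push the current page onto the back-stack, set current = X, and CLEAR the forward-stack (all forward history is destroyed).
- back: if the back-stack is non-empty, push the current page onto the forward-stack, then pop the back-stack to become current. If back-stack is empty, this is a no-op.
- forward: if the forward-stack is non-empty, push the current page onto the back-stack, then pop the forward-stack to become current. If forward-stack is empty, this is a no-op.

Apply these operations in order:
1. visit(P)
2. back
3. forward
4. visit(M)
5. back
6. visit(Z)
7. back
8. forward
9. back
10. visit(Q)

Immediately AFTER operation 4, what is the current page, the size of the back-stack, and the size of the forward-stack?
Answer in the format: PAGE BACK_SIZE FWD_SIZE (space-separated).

After 1 (visit(P)): cur=P back=1 fwd=0
After 2 (back): cur=HOME back=0 fwd=1
After 3 (forward): cur=P back=1 fwd=0
After 4 (visit(M)): cur=M back=2 fwd=0

M 2 0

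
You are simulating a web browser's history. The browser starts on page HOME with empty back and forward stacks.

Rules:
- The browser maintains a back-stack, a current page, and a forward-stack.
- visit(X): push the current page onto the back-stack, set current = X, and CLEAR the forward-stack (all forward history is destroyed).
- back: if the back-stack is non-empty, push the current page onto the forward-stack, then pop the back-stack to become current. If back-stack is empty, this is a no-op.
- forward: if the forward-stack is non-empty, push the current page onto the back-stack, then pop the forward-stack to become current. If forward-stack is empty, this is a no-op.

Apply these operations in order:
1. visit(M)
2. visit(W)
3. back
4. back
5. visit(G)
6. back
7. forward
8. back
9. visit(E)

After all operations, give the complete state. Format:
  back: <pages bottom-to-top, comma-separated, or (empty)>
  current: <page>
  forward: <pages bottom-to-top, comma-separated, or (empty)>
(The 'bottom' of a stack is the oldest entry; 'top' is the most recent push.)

After 1 (visit(M)): cur=M back=1 fwd=0
After 2 (visit(W)): cur=W back=2 fwd=0
After 3 (back): cur=M back=1 fwd=1
After 4 (back): cur=HOME back=0 fwd=2
After 5 (visit(G)): cur=G back=1 fwd=0
After 6 (back): cur=HOME back=0 fwd=1
After 7 (forward): cur=G back=1 fwd=0
After 8 (back): cur=HOME back=0 fwd=1
After 9 (visit(E)): cur=E back=1 fwd=0

Answer: back: HOME
current: E
forward: (empty)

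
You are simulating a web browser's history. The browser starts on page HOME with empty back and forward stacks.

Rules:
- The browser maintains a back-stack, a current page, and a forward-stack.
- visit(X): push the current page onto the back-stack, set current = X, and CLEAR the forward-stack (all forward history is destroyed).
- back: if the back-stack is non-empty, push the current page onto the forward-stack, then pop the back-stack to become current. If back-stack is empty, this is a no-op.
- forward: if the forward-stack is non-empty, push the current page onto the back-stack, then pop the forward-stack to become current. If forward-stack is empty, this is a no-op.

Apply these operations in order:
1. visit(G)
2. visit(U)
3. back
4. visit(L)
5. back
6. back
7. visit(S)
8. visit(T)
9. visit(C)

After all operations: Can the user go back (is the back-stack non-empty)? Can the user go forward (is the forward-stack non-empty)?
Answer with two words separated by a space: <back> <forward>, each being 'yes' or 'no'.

After 1 (visit(G)): cur=G back=1 fwd=0
After 2 (visit(U)): cur=U back=2 fwd=0
After 3 (back): cur=G back=1 fwd=1
After 4 (visit(L)): cur=L back=2 fwd=0
After 5 (back): cur=G back=1 fwd=1
After 6 (back): cur=HOME back=0 fwd=2
After 7 (visit(S)): cur=S back=1 fwd=0
After 8 (visit(T)): cur=T back=2 fwd=0
After 9 (visit(C)): cur=C back=3 fwd=0

Answer: yes no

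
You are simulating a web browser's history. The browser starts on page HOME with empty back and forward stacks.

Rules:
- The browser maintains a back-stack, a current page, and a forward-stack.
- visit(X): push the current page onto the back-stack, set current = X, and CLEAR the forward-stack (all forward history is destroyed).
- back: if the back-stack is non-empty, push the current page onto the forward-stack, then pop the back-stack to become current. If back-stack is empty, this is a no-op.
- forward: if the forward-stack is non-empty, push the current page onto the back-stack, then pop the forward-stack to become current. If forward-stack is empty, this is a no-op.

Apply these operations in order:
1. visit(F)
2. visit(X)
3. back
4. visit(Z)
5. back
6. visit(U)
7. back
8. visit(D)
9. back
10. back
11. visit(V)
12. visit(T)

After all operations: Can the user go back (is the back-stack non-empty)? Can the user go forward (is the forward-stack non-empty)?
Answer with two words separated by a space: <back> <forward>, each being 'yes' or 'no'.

After 1 (visit(F)): cur=F back=1 fwd=0
After 2 (visit(X)): cur=X back=2 fwd=0
After 3 (back): cur=F back=1 fwd=1
After 4 (visit(Z)): cur=Z back=2 fwd=0
After 5 (back): cur=F back=1 fwd=1
After 6 (visit(U)): cur=U back=2 fwd=0
After 7 (back): cur=F back=1 fwd=1
After 8 (visit(D)): cur=D back=2 fwd=0
After 9 (back): cur=F back=1 fwd=1
After 10 (back): cur=HOME back=0 fwd=2
After 11 (visit(V)): cur=V back=1 fwd=0
After 12 (visit(T)): cur=T back=2 fwd=0

Answer: yes no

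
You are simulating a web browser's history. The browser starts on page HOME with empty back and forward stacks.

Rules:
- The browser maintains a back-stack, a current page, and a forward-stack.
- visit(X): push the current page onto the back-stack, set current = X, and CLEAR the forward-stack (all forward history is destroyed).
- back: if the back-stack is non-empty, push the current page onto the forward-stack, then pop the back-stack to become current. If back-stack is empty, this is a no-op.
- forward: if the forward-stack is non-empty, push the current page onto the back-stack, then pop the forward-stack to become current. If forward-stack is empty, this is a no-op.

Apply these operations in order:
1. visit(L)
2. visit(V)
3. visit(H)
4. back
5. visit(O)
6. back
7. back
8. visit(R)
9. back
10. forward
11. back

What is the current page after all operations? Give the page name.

After 1 (visit(L)): cur=L back=1 fwd=0
After 2 (visit(V)): cur=V back=2 fwd=0
After 3 (visit(H)): cur=H back=3 fwd=0
After 4 (back): cur=V back=2 fwd=1
After 5 (visit(O)): cur=O back=3 fwd=0
After 6 (back): cur=V back=2 fwd=1
After 7 (back): cur=L back=1 fwd=2
After 8 (visit(R)): cur=R back=2 fwd=0
After 9 (back): cur=L back=1 fwd=1
After 10 (forward): cur=R back=2 fwd=0
After 11 (back): cur=L back=1 fwd=1

Answer: L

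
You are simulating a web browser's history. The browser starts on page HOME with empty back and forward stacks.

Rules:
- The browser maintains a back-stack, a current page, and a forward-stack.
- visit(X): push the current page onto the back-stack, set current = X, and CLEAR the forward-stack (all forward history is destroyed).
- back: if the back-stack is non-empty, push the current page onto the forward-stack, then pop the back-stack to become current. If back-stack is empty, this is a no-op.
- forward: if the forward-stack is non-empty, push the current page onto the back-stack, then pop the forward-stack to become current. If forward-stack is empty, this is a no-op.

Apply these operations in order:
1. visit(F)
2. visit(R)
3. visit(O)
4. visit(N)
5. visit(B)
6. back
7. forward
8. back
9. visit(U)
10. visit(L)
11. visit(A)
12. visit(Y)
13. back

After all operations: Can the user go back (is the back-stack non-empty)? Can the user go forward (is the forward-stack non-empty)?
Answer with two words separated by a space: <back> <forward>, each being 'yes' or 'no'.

Answer: yes yes

Derivation:
After 1 (visit(F)): cur=F back=1 fwd=0
After 2 (visit(R)): cur=R back=2 fwd=0
After 3 (visit(O)): cur=O back=3 fwd=0
After 4 (visit(N)): cur=N back=4 fwd=0
After 5 (visit(B)): cur=B back=5 fwd=0
After 6 (back): cur=N back=4 fwd=1
After 7 (forward): cur=B back=5 fwd=0
After 8 (back): cur=N back=4 fwd=1
After 9 (visit(U)): cur=U back=5 fwd=0
After 10 (visit(L)): cur=L back=6 fwd=0
After 11 (visit(A)): cur=A back=7 fwd=0
After 12 (visit(Y)): cur=Y back=8 fwd=0
After 13 (back): cur=A back=7 fwd=1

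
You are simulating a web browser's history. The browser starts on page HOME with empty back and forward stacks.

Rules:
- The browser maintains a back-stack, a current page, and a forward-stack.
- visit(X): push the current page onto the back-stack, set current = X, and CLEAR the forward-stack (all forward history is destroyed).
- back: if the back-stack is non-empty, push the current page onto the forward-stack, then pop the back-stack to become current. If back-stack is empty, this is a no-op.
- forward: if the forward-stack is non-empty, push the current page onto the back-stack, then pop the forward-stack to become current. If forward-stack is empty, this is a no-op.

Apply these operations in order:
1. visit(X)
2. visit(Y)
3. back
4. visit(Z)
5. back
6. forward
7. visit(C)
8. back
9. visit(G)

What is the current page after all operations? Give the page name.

Answer: G

Derivation:
After 1 (visit(X)): cur=X back=1 fwd=0
After 2 (visit(Y)): cur=Y back=2 fwd=0
After 3 (back): cur=X back=1 fwd=1
After 4 (visit(Z)): cur=Z back=2 fwd=0
After 5 (back): cur=X back=1 fwd=1
After 6 (forward): cur=Z back=2 fwd=0
After 7 (visit(C)): cur=C back=3 fwd=0
After 8 (back): cur=Z back=2 fwd=1
After 9 (visit(G)): cur=G back=3 fwd=0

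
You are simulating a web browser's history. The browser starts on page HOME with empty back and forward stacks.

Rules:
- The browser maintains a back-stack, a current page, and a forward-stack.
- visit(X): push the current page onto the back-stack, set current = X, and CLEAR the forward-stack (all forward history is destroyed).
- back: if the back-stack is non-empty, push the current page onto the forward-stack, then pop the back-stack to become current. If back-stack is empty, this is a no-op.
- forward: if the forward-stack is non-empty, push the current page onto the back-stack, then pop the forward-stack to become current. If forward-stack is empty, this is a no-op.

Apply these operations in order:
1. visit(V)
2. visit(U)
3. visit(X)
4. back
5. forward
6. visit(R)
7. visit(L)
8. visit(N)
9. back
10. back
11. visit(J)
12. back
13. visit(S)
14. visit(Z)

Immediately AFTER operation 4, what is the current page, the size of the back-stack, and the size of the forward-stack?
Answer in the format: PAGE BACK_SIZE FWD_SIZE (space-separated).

After 1 (visit(V)): cur=V back=1 fwd=0
After 2 (visit(U)): cur=U back=2 fwd=0
After 3 (visit(X)): cur=X back=3 fwd=0
After 4 (back): cur=U back=2 fwd=1

U 2 1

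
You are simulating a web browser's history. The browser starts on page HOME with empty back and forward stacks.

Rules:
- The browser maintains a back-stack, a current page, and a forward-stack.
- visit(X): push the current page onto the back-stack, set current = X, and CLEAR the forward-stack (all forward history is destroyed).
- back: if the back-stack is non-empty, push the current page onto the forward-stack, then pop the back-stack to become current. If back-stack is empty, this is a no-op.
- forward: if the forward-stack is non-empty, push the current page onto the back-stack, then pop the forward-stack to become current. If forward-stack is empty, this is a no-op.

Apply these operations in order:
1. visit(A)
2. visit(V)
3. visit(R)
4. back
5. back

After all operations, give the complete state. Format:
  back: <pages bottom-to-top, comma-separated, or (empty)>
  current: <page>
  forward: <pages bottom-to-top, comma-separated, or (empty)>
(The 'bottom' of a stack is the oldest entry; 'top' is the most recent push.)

After 1 (visit(A)): cur=A back=1 fwd=0
After 2 (visit(V)): cur=V back=2 fwd=0
After 3 (visit(R)): cur=R back=3 fwd=0
After 4 (back): cur=V back=2 fwd=1
After 5 (back): cur=A back=1 fwd=2

Answer: back: HOME
current: A
forward: R,V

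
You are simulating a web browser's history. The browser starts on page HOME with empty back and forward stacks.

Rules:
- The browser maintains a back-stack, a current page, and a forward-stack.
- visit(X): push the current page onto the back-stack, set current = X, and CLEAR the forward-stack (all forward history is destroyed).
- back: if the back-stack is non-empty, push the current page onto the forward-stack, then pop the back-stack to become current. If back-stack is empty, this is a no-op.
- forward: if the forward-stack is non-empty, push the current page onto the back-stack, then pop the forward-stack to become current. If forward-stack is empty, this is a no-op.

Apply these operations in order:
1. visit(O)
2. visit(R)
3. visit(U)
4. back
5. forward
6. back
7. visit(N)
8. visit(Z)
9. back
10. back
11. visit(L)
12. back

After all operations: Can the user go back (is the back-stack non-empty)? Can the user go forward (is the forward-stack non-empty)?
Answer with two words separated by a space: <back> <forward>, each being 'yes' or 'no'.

Answer: yes yes

Derivation:
After 1 (visit(O)): cur=O back=1 fwd=0
After 2 (visit(R)): cur=R back=2 fwd=0
After 3 (visit(U)): cur=U back=3 fwd=0
After 4 (back): cur=R back=2 fwd=1
After 5 (forward): cur=U back=3 fwd=0
After 6 (back): cur=R back=2 fwd=1
After 7 (visit(N)): cur=N back=3 fwd=0
After 8 (visit(Z)): cur=Z back=4 fwd=0
After 9 (back): cur=N back=3 fwd=1
After 10 (back): cur=R back=2 fwd=2
After 11 (visit(L)): cur=L back=3 fwd=0
After 12 (back): cur=R back=2 fwd=1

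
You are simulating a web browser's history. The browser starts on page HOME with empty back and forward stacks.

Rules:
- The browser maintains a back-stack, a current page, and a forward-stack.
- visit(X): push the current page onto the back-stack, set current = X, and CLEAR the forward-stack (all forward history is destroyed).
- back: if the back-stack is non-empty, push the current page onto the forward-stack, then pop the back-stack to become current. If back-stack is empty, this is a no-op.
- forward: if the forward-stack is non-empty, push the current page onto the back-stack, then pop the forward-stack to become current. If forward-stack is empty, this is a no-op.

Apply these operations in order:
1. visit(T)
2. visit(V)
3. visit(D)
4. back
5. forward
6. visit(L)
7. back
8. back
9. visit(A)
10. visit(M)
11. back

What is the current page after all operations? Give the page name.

Answer: A

Derivation:
After 1 (visit(T)): cur=T back=1 fwd=0
After 2 (visit(V)): cur=V back=2 fwd=0
After 3 (visit(D)): cur=D back=3 fwd=0
After 4 (back): cur=V back=2 fwd=1
After 5 (forward): cur=D back=3 fwd=0
After 6 (visit(L)): cur=L back=4 fwd=0
After 7 (back): cur=D back=3 fwd=1
After 8 (back): cur=V back=2 fwd=2
After 9 (visit(A)): cur=A back=3 fwd=0
After 10 (visit(M)): cur=M back=4 fwd=0
After 11 (back): cur=A back=3 fwd=1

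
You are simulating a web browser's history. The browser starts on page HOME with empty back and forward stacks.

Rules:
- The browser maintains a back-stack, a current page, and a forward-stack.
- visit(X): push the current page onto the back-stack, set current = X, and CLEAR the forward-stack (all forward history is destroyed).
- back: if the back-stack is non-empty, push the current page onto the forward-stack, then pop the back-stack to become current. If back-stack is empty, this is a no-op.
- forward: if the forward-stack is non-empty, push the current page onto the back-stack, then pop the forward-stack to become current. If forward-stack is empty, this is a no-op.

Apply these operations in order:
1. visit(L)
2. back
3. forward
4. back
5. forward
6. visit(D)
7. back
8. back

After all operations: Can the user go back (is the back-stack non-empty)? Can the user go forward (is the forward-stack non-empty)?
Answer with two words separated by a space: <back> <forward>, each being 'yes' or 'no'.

Answer: no yes

Derivation:
After 1 (visit(L)): cur=L back=1 fwd=0
After 2 (back): cur=HOME back=0 fwd=1
After 3 (forward): cur=L back=1 fwd=0
After 4 (back): cur=HOME back=0 fwd=1
After 5 (forward): cur=L back=1 fwd=0
After 6 (visit(D)): cur=D back=2 fwd=0
After 7 (back): cur=L back=1 fwd=1
After 8 (back): cur=HOME back=0 fwd=2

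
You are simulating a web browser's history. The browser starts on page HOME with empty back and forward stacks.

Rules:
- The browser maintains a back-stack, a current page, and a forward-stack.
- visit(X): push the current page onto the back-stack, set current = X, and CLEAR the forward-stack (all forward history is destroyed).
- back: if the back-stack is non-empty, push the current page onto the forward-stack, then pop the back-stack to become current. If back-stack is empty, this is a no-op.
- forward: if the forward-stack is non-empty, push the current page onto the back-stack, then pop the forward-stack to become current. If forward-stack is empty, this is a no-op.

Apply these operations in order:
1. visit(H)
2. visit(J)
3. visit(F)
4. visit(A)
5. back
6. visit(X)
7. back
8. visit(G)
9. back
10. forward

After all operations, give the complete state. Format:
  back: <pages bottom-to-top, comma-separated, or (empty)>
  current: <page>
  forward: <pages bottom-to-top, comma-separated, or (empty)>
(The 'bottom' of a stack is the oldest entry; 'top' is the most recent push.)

After 1 (visit(H)): cur=H back=1 fwd=0
After 2 (visit(J)): cur=J back=2 fwd=0
After 3 (visit(F)): cur=F back=3 fwd=0
After 4 (visit(A)): cur=A back=4 fwd=0
After 5 (back): cur=F back=3 fwd=1
After 6 (visit(X)): cur=X back=4 fwd=0
After 7 (back): cur=F back=3 fwd=1
After 8 (visit(G)): cur=G back=4 fwd=0
After 9 (back): cur=F back=3 fwd=1
After 10 (forward): cur=G back=4 fwd=0

Answer: back: HOME,H,J,F
current: G
forward: (empty)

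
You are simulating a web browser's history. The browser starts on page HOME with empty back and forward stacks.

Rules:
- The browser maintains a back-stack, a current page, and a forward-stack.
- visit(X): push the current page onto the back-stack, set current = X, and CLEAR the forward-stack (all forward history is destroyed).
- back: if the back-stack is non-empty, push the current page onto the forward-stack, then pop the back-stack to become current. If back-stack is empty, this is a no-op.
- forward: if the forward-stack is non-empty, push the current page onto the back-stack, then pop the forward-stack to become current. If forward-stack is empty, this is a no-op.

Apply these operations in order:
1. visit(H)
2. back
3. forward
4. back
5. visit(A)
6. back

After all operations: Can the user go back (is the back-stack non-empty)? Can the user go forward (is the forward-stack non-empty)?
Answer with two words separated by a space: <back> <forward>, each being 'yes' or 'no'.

Answer: no yes

Derivation:
After 1 (visit(H)): cur=H back=1 fwd=0
After 2 (back): cur=HOME back=0 fwd=1
After 3 (forward): cur=H back=1 fwd=0
After 4 (back): cur=HOME back=0 fwd=1
After 5 (visit(A)): cur=A back=1 fwd=0
After 6 (back): cur=HOME back=0 fwd=1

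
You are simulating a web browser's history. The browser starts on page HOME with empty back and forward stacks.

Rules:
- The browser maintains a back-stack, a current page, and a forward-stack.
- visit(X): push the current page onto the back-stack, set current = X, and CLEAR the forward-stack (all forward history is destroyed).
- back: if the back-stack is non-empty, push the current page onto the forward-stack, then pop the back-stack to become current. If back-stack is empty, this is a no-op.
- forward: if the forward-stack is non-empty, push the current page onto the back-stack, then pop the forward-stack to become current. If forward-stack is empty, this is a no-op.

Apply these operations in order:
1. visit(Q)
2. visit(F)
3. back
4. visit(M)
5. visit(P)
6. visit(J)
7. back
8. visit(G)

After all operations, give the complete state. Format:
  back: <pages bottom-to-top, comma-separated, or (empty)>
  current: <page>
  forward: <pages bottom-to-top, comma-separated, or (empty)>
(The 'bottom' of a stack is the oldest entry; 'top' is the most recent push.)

After 1 (visit(Q)): cur=Q back=1 fwd=0
After 2 (visit(F)): cur=F back=2 fwd=0
After 3 (back): cur=Q back=1 fwd=1
After 4 (visit(M)): cur=M back=2 fwd=0
After 5 (visit(P)): cur=P back=3 fwd=0
After 6 (visit(J)): cur=J back=4 fwd=0
After 7 (back): cur=P back=3 fwd=1
After 8 (visit(G)): cur=G back=4 fwd=0

Answer: back: HOME,Q,M,P
current: G
forward: (empty)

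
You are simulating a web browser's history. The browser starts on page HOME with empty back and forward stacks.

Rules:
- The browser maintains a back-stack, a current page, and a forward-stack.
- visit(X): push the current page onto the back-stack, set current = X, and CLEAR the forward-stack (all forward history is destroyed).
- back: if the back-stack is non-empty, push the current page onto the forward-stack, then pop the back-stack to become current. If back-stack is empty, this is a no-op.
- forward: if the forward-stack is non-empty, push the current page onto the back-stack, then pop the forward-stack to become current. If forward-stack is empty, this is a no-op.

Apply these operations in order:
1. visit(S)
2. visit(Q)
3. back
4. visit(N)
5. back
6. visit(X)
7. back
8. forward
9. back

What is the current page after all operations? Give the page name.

After 1 (visit(S)): cur=S back=1 fwd=0
After 2 (visit(Q)): cur=Q back=2 fwd=0
After 3 (back): cur=S back=1 fwd=1
After 4 (visit(N)): cur=N back=2 fwd=0
After 5 (back): cur=S back=1 fwd=1
After 6 (visit(X)): cur=X back=2 fwd=0
After 7 (back): cur=S back=1 fwd=1
After 8 (forward): cur=X back=2 fwd=0
After 9 (back): cur=S back=1 fwd=1

Answer: S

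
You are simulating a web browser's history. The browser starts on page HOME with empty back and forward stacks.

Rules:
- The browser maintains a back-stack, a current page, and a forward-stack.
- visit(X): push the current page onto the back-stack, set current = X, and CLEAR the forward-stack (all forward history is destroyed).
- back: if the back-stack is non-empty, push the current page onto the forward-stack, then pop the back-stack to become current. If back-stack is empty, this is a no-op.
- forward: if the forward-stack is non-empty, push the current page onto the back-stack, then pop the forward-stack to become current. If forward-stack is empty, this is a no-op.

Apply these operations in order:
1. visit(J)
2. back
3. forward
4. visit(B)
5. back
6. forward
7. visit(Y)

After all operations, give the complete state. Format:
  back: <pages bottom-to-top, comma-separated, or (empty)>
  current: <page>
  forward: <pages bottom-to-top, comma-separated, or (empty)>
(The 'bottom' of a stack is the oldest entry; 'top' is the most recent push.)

After 1 (visit(J)): cur=J back=1 fwd=0
After 2 (back): cur=HOME back=0 fwd=1
After 3 (forward): cur=J back=1 fwd=0
After 4 (visit(B)): cur=B back=2 fwd=0
After 5 (back): cur=J back=1 fwd=1
After 6 (forward): cur=B back=2 fwd=0
After 7 (visit(Y)): cur=Y back=3 fwd=0

Answer: back: HOME,J,B
current: Y
forward: (empty)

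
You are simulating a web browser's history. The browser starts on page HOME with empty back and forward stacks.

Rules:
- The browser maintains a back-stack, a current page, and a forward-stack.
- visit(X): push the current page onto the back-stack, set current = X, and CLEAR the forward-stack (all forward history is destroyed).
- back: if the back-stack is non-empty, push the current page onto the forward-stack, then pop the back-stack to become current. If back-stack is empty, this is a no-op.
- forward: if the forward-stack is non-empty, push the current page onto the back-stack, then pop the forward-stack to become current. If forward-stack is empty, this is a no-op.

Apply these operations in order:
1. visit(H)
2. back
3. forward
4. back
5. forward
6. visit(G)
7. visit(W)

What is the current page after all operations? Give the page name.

Answer: W

Derivation:
After 1 (visit(H)): cur=H back=1 fwd=0
After 2 (back): cur=HOME back=0 fwd=1
After 3 (forward): cur=H back=1 fwd=0
After 4 (back): cur=HOME back=0 fwd=1
After 5 (forward): cur=H back=1 fwd=0
After 6 (visit(G)): cur=G back=2 fwd=0
After 7 (visit(W)): cur=W back=3 fwd=0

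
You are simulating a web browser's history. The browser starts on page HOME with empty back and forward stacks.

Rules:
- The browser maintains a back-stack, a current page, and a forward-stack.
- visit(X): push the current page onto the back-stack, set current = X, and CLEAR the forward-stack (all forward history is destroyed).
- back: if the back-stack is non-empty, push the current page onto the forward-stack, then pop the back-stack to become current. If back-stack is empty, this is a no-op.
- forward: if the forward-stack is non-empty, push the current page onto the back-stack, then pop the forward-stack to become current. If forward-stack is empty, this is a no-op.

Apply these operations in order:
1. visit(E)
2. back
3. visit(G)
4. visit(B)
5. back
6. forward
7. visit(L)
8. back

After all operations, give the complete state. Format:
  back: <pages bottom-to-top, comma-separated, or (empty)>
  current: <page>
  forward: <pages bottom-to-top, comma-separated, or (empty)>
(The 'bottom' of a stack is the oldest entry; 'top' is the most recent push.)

After 1 (visit(E)): cur=E back=1 fwd=0
After 2 (back): cur=HOME back=0 fwd=1
After 3 (visit(G)): cur=G back=1 fwd=0
After 4 (visit(B)): cur=B back=2 fwd=0
After 5 (back): cur=G back=1 fwd=1
After 6 (forward): cur=B back=2 fwd=0
After 7 (visit(L)): cur=L back=3 fwd=0
After 8 (back): cur=B back=2 fwd=1

Answer: back: HOME,G
current: B
forward: L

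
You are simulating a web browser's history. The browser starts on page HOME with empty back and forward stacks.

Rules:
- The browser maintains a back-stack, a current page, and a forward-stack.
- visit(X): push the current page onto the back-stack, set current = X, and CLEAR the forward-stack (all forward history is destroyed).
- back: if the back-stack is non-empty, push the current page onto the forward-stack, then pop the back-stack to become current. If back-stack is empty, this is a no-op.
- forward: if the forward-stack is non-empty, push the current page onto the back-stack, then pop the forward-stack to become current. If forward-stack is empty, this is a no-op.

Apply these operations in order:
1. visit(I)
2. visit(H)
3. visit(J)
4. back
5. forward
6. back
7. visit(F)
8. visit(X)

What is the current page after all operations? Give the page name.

After 1 (visit(I)): cur=I back=1 fwd=0
After 2 (visit(H)): cur=H back=2 fwd=0
After 3 (visit(J)): cur=J back=3 fwd=0
After 4 (back): cur=H back=2 fwd=1
After 5 (forward): cur=J back=3 fwd=0
After 6 (back): cur=H back=2 fwd=1
After 7 (visit(F)): cur=F back=3 fwd=0
After 8 (visit(X)): cur=X back=4 fwd=0

Answer: X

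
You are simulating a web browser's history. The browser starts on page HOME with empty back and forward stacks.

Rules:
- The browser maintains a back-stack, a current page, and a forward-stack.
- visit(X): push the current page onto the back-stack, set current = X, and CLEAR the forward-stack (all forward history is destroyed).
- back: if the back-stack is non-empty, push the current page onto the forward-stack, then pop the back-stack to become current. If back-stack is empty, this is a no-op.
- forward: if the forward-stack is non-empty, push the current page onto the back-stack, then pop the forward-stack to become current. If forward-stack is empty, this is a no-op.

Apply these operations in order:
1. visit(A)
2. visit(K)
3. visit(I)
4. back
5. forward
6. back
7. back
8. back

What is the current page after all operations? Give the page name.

After 1 (visit(A)): cur=A back=1 fwd=0
After 2 (visit(K)): cur=K back=2 fwd=0
After 3 (visit(I)): cur=I back=3 fwd=0
After 4 (back): cur=K back=2 fwd=1
After 5 (forward): cur=I back=3 fwd=0
After 6 (back): cur=K back=2 fwd=1
After 7 (back): cur=A back=1 fwd=2
After 8 (back): cur=HOME back=0 fwd=3

Answer: HOME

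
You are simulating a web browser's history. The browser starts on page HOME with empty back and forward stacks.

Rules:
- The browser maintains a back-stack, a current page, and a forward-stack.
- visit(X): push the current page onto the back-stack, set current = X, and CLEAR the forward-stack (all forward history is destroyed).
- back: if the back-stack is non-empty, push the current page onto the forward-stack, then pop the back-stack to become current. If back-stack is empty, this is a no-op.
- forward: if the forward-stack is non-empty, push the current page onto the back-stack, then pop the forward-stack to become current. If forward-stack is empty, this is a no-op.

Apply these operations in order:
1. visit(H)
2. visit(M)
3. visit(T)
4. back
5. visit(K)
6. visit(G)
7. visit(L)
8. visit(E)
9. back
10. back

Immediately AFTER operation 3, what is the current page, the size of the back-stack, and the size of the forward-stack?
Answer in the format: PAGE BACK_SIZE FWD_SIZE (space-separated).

After 1 (visit(H)): cur=H back=1 fwd=0
After 2 (visit(M)): cur=M back=2 fwd=0
After 3 (visit(T)): cur=T back=3 fwd=0

T 3 0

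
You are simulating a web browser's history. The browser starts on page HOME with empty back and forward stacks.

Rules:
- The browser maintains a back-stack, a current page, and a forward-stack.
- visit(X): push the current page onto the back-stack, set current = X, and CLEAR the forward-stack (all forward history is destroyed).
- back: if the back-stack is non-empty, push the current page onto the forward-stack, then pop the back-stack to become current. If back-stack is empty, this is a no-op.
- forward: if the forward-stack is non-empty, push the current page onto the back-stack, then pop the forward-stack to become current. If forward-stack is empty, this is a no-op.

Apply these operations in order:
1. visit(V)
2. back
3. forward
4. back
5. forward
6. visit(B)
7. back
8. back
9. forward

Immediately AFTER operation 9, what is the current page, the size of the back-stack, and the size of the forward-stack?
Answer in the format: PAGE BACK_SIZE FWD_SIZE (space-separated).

After 1 (visit(V)): cur=V back=1 fwd=0
After 2 (back): cur=HOME back=0 fwd=1
After 3 (forward): cur=V back=1 fwd=0
After 4 (back): cur=HOME back=0 fwd=1
After 5 (forward): cur=V back=1 fwd=0
After 6 (visit(B)): cur=B back=2 fwd=0
After 7 (back): cur=V back=1 fwd=1
After 8 (back): cur=HOME back=0 fwd=2
After 9 (forward): cur=V back=1 fwd=1

V 1 1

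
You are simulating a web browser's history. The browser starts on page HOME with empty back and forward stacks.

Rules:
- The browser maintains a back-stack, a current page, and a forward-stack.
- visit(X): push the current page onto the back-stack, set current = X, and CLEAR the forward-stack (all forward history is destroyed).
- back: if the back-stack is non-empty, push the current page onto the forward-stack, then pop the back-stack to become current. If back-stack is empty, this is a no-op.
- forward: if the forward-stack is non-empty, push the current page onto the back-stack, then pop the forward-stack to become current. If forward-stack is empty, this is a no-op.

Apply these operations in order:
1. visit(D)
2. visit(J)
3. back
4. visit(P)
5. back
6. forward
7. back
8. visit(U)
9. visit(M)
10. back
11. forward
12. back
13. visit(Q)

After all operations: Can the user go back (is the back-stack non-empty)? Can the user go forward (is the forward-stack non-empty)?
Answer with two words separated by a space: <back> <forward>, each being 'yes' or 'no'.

After 1 (visit(D)): cur=D back=1 fwd=0
After 2 (visit(J)): cur=J back=2 fwd=0
After 3 (back): cur=D back=1 fwd=1
After 4 (visit(P)): cur=P back=2 fwd=0
After 5 (back): cur=D back=1 fwd=1
After 6 (forward): cur=P back=2 fwd=0
After 7 (back): cur=D back=1 fwd=1
After 8 (visit(U)): cur=U back=2 fwd=0
After 9 (visit(M)): cur=M back=3 fwd=0
After 10 (back): cur=U back=2 fwd=1
After 11 (forward): cur=M back=3 fwd=0
After 12 (back): cur=U back=2 fwd=1
After 13 (visit(Q)): cur=Q back=3 fwd=0

Answer: yes no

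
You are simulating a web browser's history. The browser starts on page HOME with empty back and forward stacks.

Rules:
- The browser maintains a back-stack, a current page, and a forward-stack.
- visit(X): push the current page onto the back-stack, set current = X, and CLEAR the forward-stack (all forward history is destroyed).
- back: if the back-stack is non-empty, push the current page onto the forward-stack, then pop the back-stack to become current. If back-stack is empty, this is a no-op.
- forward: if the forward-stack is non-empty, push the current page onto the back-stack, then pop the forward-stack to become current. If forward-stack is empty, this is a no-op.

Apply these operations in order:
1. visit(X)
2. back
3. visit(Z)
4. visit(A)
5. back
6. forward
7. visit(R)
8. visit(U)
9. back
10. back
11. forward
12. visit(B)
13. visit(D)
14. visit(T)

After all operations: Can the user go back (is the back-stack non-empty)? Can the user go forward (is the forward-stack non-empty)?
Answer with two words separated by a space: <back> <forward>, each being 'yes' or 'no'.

Answer: yes no

Derivation:
After 1 (visit(X)): cur=X back=1 fwd=0
After 2 (back): cur=HOME back=0 fwd=1
After 3 (visit(Z)): cur=Z back=1 fwd=0
After 4 (visit(A)): cur=A back=2 fwd=0
After 5 (back): cur=Z back=1 fwd=1
After 6 (forward): cur=A back=2 fwd=0
After 7 (visit(R)): cur=R back=3 fwd=0
After 8 (visit(U)): cur=U back=4 fwd=0
After 9 (back): cur=R back=3 fwd=1
After 10 (back): cur=A back=2 fwd=2
After 11 (forward): cur=R back=3 fwd=1
After 12 (visit(B)): cur=B back=4 fwd=0
After 13 (visit(D)): cur=D back=5 fwd=0
After 14 (visit(T)): cur=T back=6 fwd=0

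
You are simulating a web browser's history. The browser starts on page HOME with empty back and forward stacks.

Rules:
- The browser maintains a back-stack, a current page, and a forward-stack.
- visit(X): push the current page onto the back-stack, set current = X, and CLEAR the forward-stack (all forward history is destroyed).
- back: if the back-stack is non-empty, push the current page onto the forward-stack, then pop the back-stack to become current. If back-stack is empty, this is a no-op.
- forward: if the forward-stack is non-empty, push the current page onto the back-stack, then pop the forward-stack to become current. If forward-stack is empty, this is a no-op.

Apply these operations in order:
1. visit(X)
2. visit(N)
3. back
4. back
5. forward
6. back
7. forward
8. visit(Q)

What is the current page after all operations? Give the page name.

After 1 (visit(X)): cur=X back=1 fwd=0
After 2 (visit(N)): cur=N back=2 fwd=0
After 3 (back): cur=X back=1 fwd=1
After 4 (back): cur=HOME back=0 fwd=2
After 5 (forward): cur=X back=1 fwd=1
After 6 (back): cur=HOME back=0 fwd=2
After 7 (forward): cur=X back=1 fwd=1
After 8 (visit(Q)): cur=Q back=2 fwd=0

Answer: Q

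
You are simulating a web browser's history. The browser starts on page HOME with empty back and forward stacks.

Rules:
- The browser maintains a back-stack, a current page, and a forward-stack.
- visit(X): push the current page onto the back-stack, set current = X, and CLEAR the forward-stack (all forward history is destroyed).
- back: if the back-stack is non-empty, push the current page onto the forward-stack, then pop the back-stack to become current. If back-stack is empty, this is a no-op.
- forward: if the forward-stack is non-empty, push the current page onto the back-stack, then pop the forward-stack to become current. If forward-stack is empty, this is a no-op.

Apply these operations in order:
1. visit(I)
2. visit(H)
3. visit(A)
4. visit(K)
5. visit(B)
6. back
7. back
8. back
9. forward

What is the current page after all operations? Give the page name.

Answer: A

Derivation:
After 1 (visit(I)): cur=I back=1 fwd=0
After 2 (visit(H)): cur=H back=2 fwd=0
After 3 (visit(A)): cur=A back=3 fwd=0
After 4 (visit(K)): cur=K back=4 fwd=0
After 5 (visit(B)): cur=B back=5 fwd=0
After 6 (back): cur=K back=4 fwd=1
After 7 (back): cur=A back=3 fwd=2
After 8 (back): cur=H back=2 fwd=3
After 9 (forward): cur=A back=3 fwd=2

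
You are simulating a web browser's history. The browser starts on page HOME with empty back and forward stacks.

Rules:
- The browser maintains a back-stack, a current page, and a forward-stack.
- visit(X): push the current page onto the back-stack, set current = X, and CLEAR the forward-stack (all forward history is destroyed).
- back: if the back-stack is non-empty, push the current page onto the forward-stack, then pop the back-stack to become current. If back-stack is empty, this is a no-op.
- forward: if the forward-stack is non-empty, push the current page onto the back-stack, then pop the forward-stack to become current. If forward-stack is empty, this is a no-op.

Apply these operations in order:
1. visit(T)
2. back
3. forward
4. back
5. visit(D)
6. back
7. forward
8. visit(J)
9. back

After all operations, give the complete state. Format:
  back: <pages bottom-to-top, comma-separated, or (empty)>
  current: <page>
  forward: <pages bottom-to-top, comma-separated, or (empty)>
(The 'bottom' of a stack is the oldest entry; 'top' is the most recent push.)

After 1 (visit(T)): cur=T back=1 fwd=0
After 2 (back): cur=HOME back=0 fwd=1
After 3 (forward): cur=T back=1 fwd=0
After 4 (back): cur=HOME back=0 fwd=1
After 5 (visit(D)): cur=D back=1 fwd=0
After 6 (back): cur=HOME back=0 fwd=1
After 7 (forward): cur=D back=1 fwd=0
After 8 (visit(J)): cur=J back=2 fwd=0
After 9 (back): cur=D back=1 fwd=1

Answer: back: HOME
current: D
forward: J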